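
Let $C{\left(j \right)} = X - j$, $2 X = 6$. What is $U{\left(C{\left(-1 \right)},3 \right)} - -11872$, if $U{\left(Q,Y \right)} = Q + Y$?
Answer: $11879$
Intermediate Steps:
$X = 3$ ($X = \frac{1}{2} \cdot 6 = 3$)
$C{\left(j \right)} = 3 - j$
$U{\left(C{\left(-1 \right)},3 \right)} - -11872 = \left(\left(3 - -1\right) + 3\right) - -11872 = \left(\left(3 + 1\right) + 3\right) + 11872 = \left(4 + 3\right) + 11872 = 7 + 11872 = 11879$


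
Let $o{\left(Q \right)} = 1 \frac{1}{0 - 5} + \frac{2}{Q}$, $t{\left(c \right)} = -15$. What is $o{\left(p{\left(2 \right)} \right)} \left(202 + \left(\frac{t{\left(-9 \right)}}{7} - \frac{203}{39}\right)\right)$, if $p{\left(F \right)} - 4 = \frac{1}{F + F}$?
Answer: $\frac{244444}{4641} \approx 52.671$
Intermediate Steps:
$p{\left(F \right)} = 4 + \frac{1}{2 F}$ ($p{\left(F \right)} = 4 + \frac{1}{F + F} = 4 + \frac{1}{2 F}$)
$o{\left(Q \right)} = - \frac{1}{5} + \frac{2}{Q}$ ($o{\left(Q \right)} = 1 \frac{1}{0 - 5} + \frac{2}{Q} = 1 \frac{1}{-5} + \frac{2}{Q} = 1 \left(- \frac{1}{5}\right) + \frac{2}{Q} = - \frac{1}{5} + \frac{2}{Q}$)
$o{\left(p{\left(2 \right)} \right)} \left(202 + \left(\frac{t{\left(-9 \right)}}{7} - \frac{203}{39}\right)\right) = \frac{10 - \left(4 + \frac{1}{2 \cdot 2}\right)}{5 \left(4 + \frac{1}{2 \cdot 2}\right)} \left(202 - \left(\frac{15}{7} + \frac{203}{39}\right)\right) = \frac{10 - \left(4 + \frac{1}{2} \cdot \frac{1}{2}\right)}{5 \left(4 + \frac{1}{2} \cdot \frac{1}{2}\right)} \left(202 - \frac{2006}{273}\right) = \frac{10 - \left(4 + \frac{1}{4}\right)}{5 \left(4 + \frac{1}{4}\right)} \left(202 - \frac{2006}{273}\right) = \frac{10 - \frac{17}{4}}{5 \cdot \frac{17}{4}} \left(202 - \frac{2006}{273}\right) = \frac{1}{5} \cdot \frac{4}{17} \left(10 - \frac{17}{4}\right) \frac{53140}{273} = \frac{1}{5} \cdot \frac{4}{17} \cdot \frac{23}{4} \cdot \frac{53140}{273} = \frac{23}{85} \cdot \frac{53140}{273} = \frac{244444}{4641}$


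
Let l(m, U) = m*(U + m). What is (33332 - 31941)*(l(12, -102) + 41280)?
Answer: 55918200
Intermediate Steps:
(33332 - 31941)*(l(12, -102) + 41280) = (33332 - 31941)*(12*(-102 + 12) + 41280) = 1391*(12*(-90) + 41280) = 1391*(-1080 + 41280) = 1391*40200 = 55918200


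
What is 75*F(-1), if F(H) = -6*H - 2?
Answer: 300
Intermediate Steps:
F(H) = -2 - 6*H
75*F(-1) = 75*(-2 - 6*(-1)) = 75*(-2 + 6) = 75*4 = 300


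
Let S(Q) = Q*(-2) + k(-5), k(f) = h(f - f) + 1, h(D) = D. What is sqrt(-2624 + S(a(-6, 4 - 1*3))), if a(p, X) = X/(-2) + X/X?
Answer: 8*I*sqrt(41) ≈ 51.225*I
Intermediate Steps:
a(p, X) = 1 - X/2 (a(p, X) = X*(-1/2) + 1 = -X/2 + 1 = 1 - X/2)
k(f) = 1 (k(f) = (f - f) + 1 = 0 + 1 = 1)
S(Q) = 1 - 2*Q (S(Q) = Q*(-2) + 1 = -2*Q + 1 = 1 - 2*Q)
sqrt(-2624 + S(a(-6, 4 - 1*3))) = sqrt(-2624 + (1 - 2*(1 - (4 - 1*3)/2))) = sqrt(-2624 + (1 - 2*(1 - (4 - 3)/2))) = sqrt(-2624 + (1 - 2*(1 - 1/2*1))) = sqrt(-2624 + (1 - 2*(1 - 1/2))) = sqrt(-2624 + (1 - 2*1/2)) = sqrt(-2624 + (1 - 1)) = sqrt(-2624 + 0) = sqrt(-2624) = 8*I*sqrt(41)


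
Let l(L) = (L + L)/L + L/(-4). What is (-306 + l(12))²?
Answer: 94249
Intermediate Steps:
l(L) = 2 - L/4 (l(L) = (2*L)/L + L*(-¼) = 2 - L/4)
(-306 + l(12))² = (-306 + (2 - ¼*12))² = (-306 + (2 - 3))² = (-306 - 1)² = (-307)² = 94249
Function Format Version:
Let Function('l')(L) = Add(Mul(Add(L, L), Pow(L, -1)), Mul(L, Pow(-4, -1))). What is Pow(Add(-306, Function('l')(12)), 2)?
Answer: 94249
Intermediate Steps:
Function('l')(L) = Add(2, Mul(Rational(-1, 4), L)) (Function('l')(L) = Add(Mul(Mul(2, L), Pow(L, -1)), Mul(L, Rational(-1, 4))) = Add(2, Mul(Rational(-1, 4), L)))
Pow(Add(-306, Function('l')(12)), 2) = Pow(Add(-306, Add(2, Mul(Rational(-1, 4), 12))), 2) = Pow(Add(-306, Add(2, -3)), 2) = Pow(Add(-306, -1), 2) = Pow(-307, 2) = 94249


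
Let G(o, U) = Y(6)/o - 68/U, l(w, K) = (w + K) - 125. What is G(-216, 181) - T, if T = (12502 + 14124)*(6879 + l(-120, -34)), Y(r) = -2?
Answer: -3435201323963/19548 ≈ -1.7573e+8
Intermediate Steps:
l(w, K) = -125 + K + w (l(w, K) = (K + w) - 125 = -125 + K + w)
G(o, U) = -68/U - 2/o (G(o, U) = -2/o - 68/U = -68/U - 2/o)
T = 175731600 (T = (12502 + 14124)*(6879 + (-125 - 34 - 120)) = 26626*(6879 - 279) = 26626*6600 = 175731600)
G(-216, 181) - T = (-68/181 - 2/(-216)) - 1*175731600 = (-68*1/181 - 2*(-1/216)) - 175731600 = (-68/181 + 1/108) - 175731600 = -7163/19548 - 175731600 = -3435201323963/19548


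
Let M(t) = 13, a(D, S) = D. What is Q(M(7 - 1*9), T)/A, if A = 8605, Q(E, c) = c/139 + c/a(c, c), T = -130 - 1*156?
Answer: -147/1196095 ≈ -0.00012290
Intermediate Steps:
T = -286 (T = -130 - 156 = -286)
Q(E, c) = 1 + c/139 (Q(E, c) = c/139 + c/c = c*(1/139) + 1 = c/139 + 1 = 1 + c/139)
Q(M(7 - 1*9), T)/A = (1 + (1/139)*(-286))/8605 = (1 - 286/139)*(1/8605) = -147/139*1/8605 = -147/1196095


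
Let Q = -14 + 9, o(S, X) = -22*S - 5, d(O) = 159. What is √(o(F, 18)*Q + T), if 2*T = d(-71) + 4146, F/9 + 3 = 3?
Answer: √8710/2 ≈ 46.664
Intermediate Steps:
F = 0 (F = -27 + 9*3 = -27 + 27 = 0)
o(S, X) = -5 - 22*S
Q = -5
T = 4305/2 (T = (159 + 4146)/2 = (½)*4305 = 4305/2 ≈ 2152.5)
√(o(F, 18)*Q + T) = √((-5 - 22*0)*(-5) + 4305/2) = √((-5 + 0)*(-5) + 4305/2) = √(-5*(-5) + 4305/2) = √(25 + 4305/2) = √(4355/2) = √8710/2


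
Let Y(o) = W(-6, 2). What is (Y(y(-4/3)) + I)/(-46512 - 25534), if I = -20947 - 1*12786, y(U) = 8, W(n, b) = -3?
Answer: 16868/36023 ≈ 0.46826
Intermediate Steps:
Y(o) = -3
I = -33733 (I = -20947 - 12786 = -33733)
(Y(y(-4/3)) + I)/(-46512 - 25534) = (-3 - 33733)/(-46512 - 25534) = -33736/(-72046) = -33736*(-1/72046) = 16868/36023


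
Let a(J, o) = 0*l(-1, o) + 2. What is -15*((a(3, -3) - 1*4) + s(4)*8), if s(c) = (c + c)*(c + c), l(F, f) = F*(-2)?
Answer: -7650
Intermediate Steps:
l(F, f) = -2*F
a(J, o) = 2 (a(J, o) = 0*(-2*(-1)) + 2 = 0*2 + 2 = 0 + 2 = 2)
s(c) = 4*c² (s(c) = (2*c)*(2*c) = 4*c²)
-15*((a(3, -3) - 1*4) + s(4)*8) = -15*((2 - 1*4) + (4*4²)*8) = -15*((2 - 4) + (4*16)*8) = -15*(-2 + 64*8) = -15*(-2 + 512) = -15*510 = -7650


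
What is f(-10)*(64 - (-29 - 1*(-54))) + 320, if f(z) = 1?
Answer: 359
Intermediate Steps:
f(-10)*(64 - (-29 - 1*(-54))) + 320 = 1*(64 - (-29 - 1*(-54))) + 320 = 1*(64 - (-29 + 54)) + 320 = 1*(64 - 1*25) + 320 = 1*(64 - 25) + 320 = 1*39 + 320 = 39 + 320 = 359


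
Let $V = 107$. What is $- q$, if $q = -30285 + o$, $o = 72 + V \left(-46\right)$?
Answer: $35135$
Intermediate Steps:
$o = -4850$ ($o = 72 + 107 \left(-46\right) = 72 - 4922 = -4850$)
$q = -35135$ ($q = -30285 - 4850 = -35135$)
$- q = \left(-1\right) \left(-35135\right) = 35135$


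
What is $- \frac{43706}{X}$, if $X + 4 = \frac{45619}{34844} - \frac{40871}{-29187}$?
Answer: $\frac{1932549775416}{57059845} \approx 33869.0$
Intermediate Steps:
$X = - \frac{57059845}{44217036}$ ($X = -4 + \left(\frac{45619}{34844} - \frac{40871}{-29187}\right) = -4 + \left(45619 \cdot \frac{1}{34844} - - \frac{1777}{1269}\right) = -4 + \left(\frac{45619}{34844} + \frac{1777}{1269}\right) = -4 + \frac{119808299}{44217036} = - \frac{57059845}{44217036} \approx -1.2904$)
$- \frac{43706}{X} = - \frac{43706}{- \frac{57059845}{44217036}} = \left(-43706\right) \left(- \frac{44217036}{57059845}\right) = \frac{1932549775416}{57059845}$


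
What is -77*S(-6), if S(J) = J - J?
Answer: 0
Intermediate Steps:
S(J) = 0
-77*S(-6) = -77*0 = 0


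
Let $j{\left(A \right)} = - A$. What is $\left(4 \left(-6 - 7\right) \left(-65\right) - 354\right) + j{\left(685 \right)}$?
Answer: $2341$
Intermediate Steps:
$\left(4 \left(-6 - 7\right) \left(-65\right) - 354\right) + j{\left(685 \right)} = \left(4 \left(-6 - 7\right) \left(-65\right) - 354\right) - 685 = \left(4 \left(-13\right) \left(-65\right) - 354\right) - 685 = \left(\left(-52\right) \left(-65\right) - 354\right) - 685 = \left(3380 - 354\right) - 685 = 3026 - 685 = 2341$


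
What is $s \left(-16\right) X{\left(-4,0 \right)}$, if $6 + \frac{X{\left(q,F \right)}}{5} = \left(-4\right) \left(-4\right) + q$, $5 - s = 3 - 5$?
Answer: $-3360$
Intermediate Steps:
$s = 7$ ($s = 5 - \left(3 - 5\right) = 5 - -2 = 5 + 2 = 7$)
$X{\left(q,F \right)} = 50 + 5 q$ ($X{\left(q,F \right)} = -30 + 5 \left(\left(-4\right) \left(-4\right) + q\right) = -30 + 5 \left(16 + q\right) = -30 + \left(80 + 5 q\right) = 50 + 5 q$)
$s \left(-16\right) X{\left(-4,0 \right)} = 7 \left(-16\right) \left(50 + 5 \left(-4\right)\right) = - 112 \left(50 - 20\right) = \left(-112\right) 30 = -3360$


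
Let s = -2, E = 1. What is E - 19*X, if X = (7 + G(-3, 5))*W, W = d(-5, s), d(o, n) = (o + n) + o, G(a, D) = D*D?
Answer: 7297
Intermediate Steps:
G(a, D) = D**2
d(o, n) = n + 2*o (d(o, n) = (n + o) + o = n + 2*o)
W = -12 (W = -2 + 2*(-5) = -2 - 10 = -12)
X = -384 (X = (7 + 5**2)*(-12) = (7 + 25)*(-12) = 32*(-12) = -384)
E - 19*X = 1 - 19*(-384) = 1 + 7296 = 7297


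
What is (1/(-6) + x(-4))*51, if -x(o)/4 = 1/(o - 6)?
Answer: 119/10 ≈ 11.900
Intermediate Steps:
x(o) = -4/(-6 + o) (x(o) = -4/(o - 6) = -4/(-6 + o))
(1/(-6) + x(-4))*51 = (1/(-6) - 4/(-6 - 4))*51 = (-⅙ - 4/(-10))*51 = (-⅙ - 4*(-⅒))*51 = (-⅙ + ⅖)*51 = (7/30)*51 = 119/10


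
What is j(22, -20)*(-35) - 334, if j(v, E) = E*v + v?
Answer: 14296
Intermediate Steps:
j(v, E) = v + E*v
j(22, -20)*(-35) - 334 = (22*(1 - 20))*(-35) - 334 = (22*(-19))*(-35) - 334 = -418*(-35) - 334 = 14630 - 334 = 14296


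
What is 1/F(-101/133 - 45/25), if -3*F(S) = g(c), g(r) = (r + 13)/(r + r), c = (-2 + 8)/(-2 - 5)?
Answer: 36/85 ≈ 0.42353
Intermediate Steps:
c = -6/7 (c = 6/(-7) = 6*(-1/7) = -6/7 ≈ -0.85714)
g(r) = (13 + r)/(2*r) (g(r) = (13 + r)/((2*r)) = (13 + r)*(1/(2*r)) = (13 + r)/(2*r))
F(S) = 85/36 (F(S) = -(13 - 6/7)/(6*(-6/7)) = -(-7)*85/(6*6*7) = -1/3*(-85/12) = 85/36)
1/F(-101/133 - 45/25) = 1/(85/36) = 36/85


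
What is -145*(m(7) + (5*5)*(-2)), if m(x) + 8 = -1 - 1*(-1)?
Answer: 8410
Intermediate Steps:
m(x) = -8 (m(x) = -8 + (-1 - 1*(-1)) = -8 + (-1 + 1) = -8 + 0 = -8)
-145*(m(7) + (5*5)*(-2)) = -145*(-8 + (5*5)*(-2)) = -145*(-8 + 25*(-2)) = -145*(-8 - 50) = -145*(-58) = 8410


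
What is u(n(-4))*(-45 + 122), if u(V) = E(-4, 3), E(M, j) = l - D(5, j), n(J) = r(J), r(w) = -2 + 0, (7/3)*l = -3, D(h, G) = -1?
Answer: -22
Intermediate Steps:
l = -9/7 (l = (3/7)*(-3) = -9/7 ≈ -1.2857)
r(w) = -2
n(J) = -2
E(M, j) = -2/7 (E(M, j) = -9/7 - 1*(-1) = -9/7 + 1 = -2/7)
u(V) = -2/7
u(n(-4))*(-45 + 122) = -2*(-45 + 122)/7 = -2/7*77 = -22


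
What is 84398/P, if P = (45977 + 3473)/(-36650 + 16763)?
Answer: -839211513/24725 ≈ -33942.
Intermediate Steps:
P = -49450/19887 (P = 49450/(-19887) = 49450*(-1/19887) = -49450/19887 ≈ -2.4865)
84398/P = 84398/(-49450/19887) = 84398*(-19887/49450) = -839211513/24725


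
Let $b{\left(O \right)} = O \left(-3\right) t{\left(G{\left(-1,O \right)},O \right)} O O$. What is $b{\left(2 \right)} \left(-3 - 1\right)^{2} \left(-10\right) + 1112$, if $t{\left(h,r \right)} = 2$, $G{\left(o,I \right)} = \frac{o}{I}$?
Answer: $8792$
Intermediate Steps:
$b{\left(O \right)} = - 6 O^{3}$ ($b{\left(O \right)} = O \left(-3\right) 2 O O = - 3 O 2 O O = - 6 O O O = - 6 O^{2} O = - 6 O^{3}$)
$b{\left(2 \right)} \left(-3 - 1\right)^{2} \left(-10\right) + 1112 = - 6 \cdot 2^{3} \left(-3 - 1\right)^{2} \left(-10\right) + 1112 = \left(-6\right) 8 \left(-4\right)^{2} \left(-10\right) + 1112 = \left(-48\right) 16 \left(-10\right) + 1112 = \left(-768\right) \left(-10\right) + 1112 = 7680 + 1112 = 8792$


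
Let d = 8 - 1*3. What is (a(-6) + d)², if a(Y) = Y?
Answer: 1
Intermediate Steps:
d = 5 (d = 8 - 3 = 5)
(a(-6) + d)² = (-6 + 5)² = (-1)² = 1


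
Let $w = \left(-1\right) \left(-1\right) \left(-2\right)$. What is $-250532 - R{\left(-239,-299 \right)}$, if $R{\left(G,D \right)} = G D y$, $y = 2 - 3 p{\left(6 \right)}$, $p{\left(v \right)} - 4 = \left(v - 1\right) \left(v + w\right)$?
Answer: $4751738$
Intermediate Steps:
$w = -2$ ($w = 1 \left(-2\right) = -2$)
$p{\left(v \right)} = 4 + \left(-1 + v\right) \left(-2 + v\right)$ ($p{\left(v \right)} = 4 + \left(v - 1\right) \left(v - 2\right) = 4 + \left(-1 + v\right) \left(-2 + v\right)$)
$y = -70$ ($y = 2 - 3 \left(6 + 6^{2} - 18\right) = 2 - 3 \left(6 + 36 - 18\right) = 2 - 72 = -70$)
$R{\left(G,D \right)} = - 70 D G$ ($R{\left(G,D \right)} = G D \left(-70\right) = D G \left(-70\right) = - 70 D G$)
$-250532 - R{\left(-239,-299 \right)} = -250532 - \left(-70\right) \left(-299\right) \left(-239\right) = -250532 - -5002270 = -250532 + 5002270 = 4751738$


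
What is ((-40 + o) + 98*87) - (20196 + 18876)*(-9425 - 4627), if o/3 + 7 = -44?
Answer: 549048077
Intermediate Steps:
o = -153 (o = -21 + 3*(-44) = -21 - 132 = -153)
((-40 + o) + 98*87) - (20196 + 18876)*(-9425 - 4627) = ((-40 - 153) + 98*87) - (20196 + 18876)*(-9425 - 4627) = (-193 + 8526) - 39072*(-14052) = 8333 - 1*(-549039744) = 8333 + 549039744 = 549048077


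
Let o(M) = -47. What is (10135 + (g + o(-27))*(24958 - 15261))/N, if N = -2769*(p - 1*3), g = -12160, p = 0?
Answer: -118361144/8307 ≈ -14248.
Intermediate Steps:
N = 8307 (N = -2769*(0 - 1*3) = -2769*(0 - 3) = -2769*(-3) = 8307)
(10135 + (g + o(-27))*(24958 - 15261))/N = (10135 + (-12160 - 47)*(24958 - 15261))/8307 = (10135 - 12207*9697)*(1/8307) = (10135 - 118371279)*(1/8307) = -118361144*1/8307 = -118361144/8307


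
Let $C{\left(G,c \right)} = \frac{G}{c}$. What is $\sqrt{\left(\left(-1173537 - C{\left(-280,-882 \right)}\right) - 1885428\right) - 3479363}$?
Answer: $\frac{2 i \sqrt{720850697}}{21} \approx 2557.0 i$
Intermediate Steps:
$\sqrt{\left(\left(-1173537 - C{\left(-280,-882 \right)}\right) - 1885428\right) - 3479363} = \sqrt{\left(\left(-1173537 - - \frac{280}{-882}\right) - 1885428\right) - 3479363} = \sqrt{\left(\left(-1173537 - \left(-280\right) \left(- \frac{1}{882}\right)\right) - 1885428\right) - 3479363} = \sqrt{\left(\left(-1173537 - \frac{20}{63}\right) - 1885428\right) - 3479363} = \sqrt{\left(- \frac{73932851}{63} - 1885428\right) - 3479363} = \sqrt{- \frac{192714815}{63} - 3479363} = \sqrt{- \frac{411914684}{63}} = \frac{2 i \sqrt{720850697}}{21}$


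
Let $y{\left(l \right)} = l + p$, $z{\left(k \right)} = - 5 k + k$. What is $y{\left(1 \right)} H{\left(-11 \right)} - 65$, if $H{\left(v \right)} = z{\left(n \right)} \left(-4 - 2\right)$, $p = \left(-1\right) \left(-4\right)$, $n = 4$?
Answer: $415$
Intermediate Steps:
$z{\left(k \right)} = - 4 k$
$p = 4$
$H{\left(v \right)} = 96$ ($H{\left(v \right)} = \left(-4\right) 4 \left(-4 - 2\right) = \left(-16\right) \left(-6\right) = 96$)
$y{\left(l \right)} = 4 + l$ ($y{\left(l \right)} = l + 4 = 4 + l$)
$y{\left(1 \right)} H{\left(-11 \right)} - 65 = \left(4 + 1\right) 96 - 65 = 5 \cdot 96 - 65 = 480 - 65 = 415$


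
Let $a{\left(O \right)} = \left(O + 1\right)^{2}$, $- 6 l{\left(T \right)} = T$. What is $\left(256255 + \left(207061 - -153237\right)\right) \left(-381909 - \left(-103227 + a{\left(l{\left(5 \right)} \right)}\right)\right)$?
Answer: $- \frac{6185600649809}{36} \approx -1.7182 \cdot 10^{11}$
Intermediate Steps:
$l{\left(T \right)} = - \frac{T}{6}$
$a{\left(O \right)} = \left(1 + O\right)^{2}$
$\left(256255 + \left(207061 - -153237\right)\right) \left(-381909 - \left(-103227 + a{\left(l{\left(5 \right)} \right)}\right)\right) = \left(256255 + \left(207061 - -153237\right)\right) \left(-381909 + \left(103227 - \left(1 - \frac{5}{6}\right)^{2}\right)\right) = \left(256255 + \left(207061 + 153237\right)\right) \left(-381909 + \left(103227 - \left(1 - \frac{5}{6}\right)^{2}\right)\right) = \left(256255 + 360298\right) \left(-381909 + \left(103227 - \left(\frac{1}{6}\right)^{2}\right)\right) = 616553 \left(-381909 + \left(103227 - \frac{1}{36}\right)\right) = 616553 \left(-381909 + \frac{3716171}{36}\right) = 616553 \left(- \frac{10032553}{36}\right) = - \frac{6185600649809}{36}$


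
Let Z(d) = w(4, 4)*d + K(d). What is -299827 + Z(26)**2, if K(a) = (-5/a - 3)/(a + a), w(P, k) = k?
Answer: -528307696983/1827904 ≈ -2.8902e+5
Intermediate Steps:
K(a) = (-3 - 5/a)/(2*a) (K(a) = (-3 - 5/a)/((2*a)) = (-3 - 5/a)*(1/(2*a)) = (-3 - 5/a)/(2*a))
Z(d) = 4*d + (-5 - 3*d)/(2*d**2)
-299827 + Z(26)**2 = -299827 + ((1/2)*(-5 - 3*26 + 8*26**3)/26**2)**2 = -299827 + ((1/2)*(1/676)*(-5 - 78 + 8*17576))**2 = -299827 + ((1/2)*(1/676)*(-5 - 78 + 140608))**2 = -299827 + ((1/2)*(1/676)*140525)**2 = -299827 + (140525/1352)**2 = -299827 + 19747275625/1827904 = -528307696983/1827904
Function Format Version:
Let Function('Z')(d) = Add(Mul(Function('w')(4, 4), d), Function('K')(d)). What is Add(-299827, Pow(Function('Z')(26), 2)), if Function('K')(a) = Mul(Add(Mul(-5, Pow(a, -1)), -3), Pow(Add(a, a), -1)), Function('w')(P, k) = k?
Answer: Rational(-528307696983, 1827904) ≈ -2.8902e+5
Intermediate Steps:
Function('K')(a) = Mul(Rational(1, 2), Pow(a, -1), Add(-3, Mul(-5, Pow(a, -1)))) (Function('K')(a) = Mul(Add(-3, Mul(-5, Pow(a, -1))), Pow(Mul(2, a), -1)) = Mul(Add(-3, Mul(-5, Pow(a, -1))), Mul(Rational(1, 2), Pow(a, -1))) = Mul(Rational(1, 2), Pow(a, -1), Add(-3, Mul(-5, Pow(a, -1)))))
Function('Z')(d) = Add(Mul(4, d), Mul(Rational(1, 2), Pow(d, -2), Add(-5, Mul(-3, d))))
Add(-299827, Pow(Function('Z')(26), 2)) = Add(-299827, Pow(Mul(Rational(1, 2), Pow(26, -2), Add(-5, Mul(-3, 26), Mul(8, Pow(26, 3)))), 2)) = Add(-299827, Pow(Mul(Rational(1, 2), Rational(1, 676), Add(-5, -78, Mul(8, 17576))), 2)) = Add(-299827, Pow(Mul(Rational(1, 2), Rational(1, 676), Add(-5, -78, 140608)), 2)) = Add(-299827, Pow(Mul(Rational(1, 2), Rational(1, 676), 140525), 2)) = Add(-299827, Pow(Rational(140525, 1352), 2)) = Add(-299827, Rational(19747275625, 1827904)) = Rational(-528307696983, 1827904)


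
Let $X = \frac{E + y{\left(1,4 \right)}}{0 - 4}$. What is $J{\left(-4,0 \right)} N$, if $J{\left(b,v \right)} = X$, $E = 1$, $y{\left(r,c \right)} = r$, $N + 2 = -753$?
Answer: $\frac{755}{2} \approx 377.5$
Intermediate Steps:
$N = -755$ ($N = -2 - 753 = -755$)
$X = - \frac{1}{2}$ ($X = \frac{1 + 1}{0 - 4} = \frac{2}{-4} = 2 \left(- \frac{1}{4}\right) = - \frac{1}{2} \approx -0.5$)
$J{\left(b,v \right)} = - \frac{1}{2}$
$J{\left(-4,0 \right)} N = \left(- \frac{1}{2}\right) \left(-755\right) = \frac{755}{2}$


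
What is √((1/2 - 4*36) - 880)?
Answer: I*√4094/2 ≈ 31.992*I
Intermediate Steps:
√((1/2 - 4*36) - 880) = √((½ - 144) - 880) = √(-287/2 - 880) = √(-2047/2) = I*√4094/2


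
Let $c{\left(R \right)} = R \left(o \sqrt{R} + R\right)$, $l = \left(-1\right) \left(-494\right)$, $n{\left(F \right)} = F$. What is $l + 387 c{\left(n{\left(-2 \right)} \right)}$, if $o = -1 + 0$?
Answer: $2042 + 774 i \sqrt{2} \approx 2042.0 + 1094.6 i$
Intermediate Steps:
$o = -1$
$l = 494$
$c{\left(R \right)} = R \left(R - \sqrt{R}\right)$ ($c{\left(R \right)} = R \left(- \sqrt{R} + R\right) = R \left(R - \sqrt{R}\right)$)
$l + 387 c{\left(n{\left(-2 \right)} \right)} = 494 + 387 \left(\left(-2\right)^{2} - \left(-2\right)^{\frac{3}{2}}\right) = 494 + 387 \left(4 - - 2 i \sqrt{2}\right) = 494 + 387 \left(4 + 2 i \sqrt{2}\right) = 494 + \left(1548 + 774 i \sqrt{2}\right) = 2042 + 774 i \sqrt{2}$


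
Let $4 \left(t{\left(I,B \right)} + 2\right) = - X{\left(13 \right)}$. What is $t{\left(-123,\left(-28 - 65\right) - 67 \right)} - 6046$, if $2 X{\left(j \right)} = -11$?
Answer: $- \frac{48373}{8} \approx -6046.6$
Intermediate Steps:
$X{\left(j \right)} = - \frac{11}{2}$ ($X{\left(j \right)} = \frac{1}{2} \left(-11\right) = - \frac{11}{2}$)
$t{\left(I,B \right)} = - \frac{5}{8}$ ($t{\left(I,B \right)} = -2 + \frac{\left(-1\right) \left(- \frac{11}{2}\right)}{4} = -2 + \frac{1}{4} \cdot \frac{11}{2} = -2 + \frac{11}{8} = - \frac{5}{8}$)
$t{\left(-123,\left(-28 - 65\right) - 67 \right)} - 6046 = - \frac{5}{8} - 6046 = - \frac{48373}{8}$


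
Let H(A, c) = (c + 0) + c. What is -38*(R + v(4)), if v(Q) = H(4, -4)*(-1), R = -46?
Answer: 1444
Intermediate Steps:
H(A, c) = 2*c (H(A, c) = c + c = 2*c)
v(Q) = 8 (v(Q) = (2*(-4))*(-1) = -8*(-1) = 8)
-38*(R + v(4)) = -38*(-46 + 8) = -38*(-38) = 1444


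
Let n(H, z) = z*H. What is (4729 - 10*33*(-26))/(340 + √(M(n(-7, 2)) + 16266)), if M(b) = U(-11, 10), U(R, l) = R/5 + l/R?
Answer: 248878300/5463541 - 13309*√49195245/5463541 ≈ 28.467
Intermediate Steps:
U(R, l) = R/5 + l/R (U(R, l) = R*(⅕) + l/R = R/5 + l/R)
n(H, z) = H*z
M(b) = -171/55 (M(b) = (⅕)*(-11) + 10/(-11) = -11/5 + 10*(-1/11) = -11/5 - 10/11 = -171/55)
(4729 - 10*33*(-26))/(340 + √(M(n(-7, 2)) + 16266)) = (4729 - 10*33*(-26))/(340 + √(-171/55 + 16266)) = (4729 - 330*(-26))/(340 + √(894459/55)) = (4729 + 8580)/(340 + √49195245/55) = 13309/(340 + √49195245/55)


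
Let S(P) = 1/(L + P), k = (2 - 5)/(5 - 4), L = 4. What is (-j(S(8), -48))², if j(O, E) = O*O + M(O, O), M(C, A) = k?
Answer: 185761/20736 ≈ 8.9584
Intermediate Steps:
k = -3 (k = -3/1 = -3*1 = -3)
M(C, A) = -3
S(P) = 1/(4 + P)
j(O, E) = -3 + O² (j(O, E) = O*O - 3 = O² - 3 = -3 + O²)
(-j(S(8), -48))² = (-(-3 + (1/(4 + 8))²))² = (-(-3 + (1/12)²))² = (-(-3 + 1/144))² = (-1*(-431/144))² = (431/144)² = 185761/20736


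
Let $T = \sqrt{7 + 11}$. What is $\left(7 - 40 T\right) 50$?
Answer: $350 - 6000 \sqrt{2} \approx -8135.3$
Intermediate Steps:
$T = 3 \sqrt{2}$ ($T = \sqrt{18} = 3 \sqrt{2} \approx 4.2426$)
$\left(7 - 40 T\right) 50 = \left(7 - 40 \cdot 3 \sqrt{2}\right) 50 = \left(7 - 120 \sqrt{2}\right) 50 = 350 - 6000 \sqrt{2}$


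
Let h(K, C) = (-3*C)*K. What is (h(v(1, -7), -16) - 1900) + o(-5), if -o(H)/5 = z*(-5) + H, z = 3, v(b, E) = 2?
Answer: -1704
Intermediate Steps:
o(H) = 75 - 5*H (o(H) = -5*(3*(-5) + H) = -5*(-15 + H) = 75 - 5*H)
h(K, C) = -3*C*K
(h(v(1, -7), -16) - 1900) + o(-5) = (-3*(-16)*2 - 1900) + (75 - 5*(-5)) = (96 - 1900) + (75 + 25) = -1804 + 100 = -1704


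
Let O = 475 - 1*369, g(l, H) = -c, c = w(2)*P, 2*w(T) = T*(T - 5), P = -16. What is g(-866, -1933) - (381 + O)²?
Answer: -237217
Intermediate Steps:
w(T) = T*(-5 + T)/2 (w(T) = (T*(T - 5))/2 = (T*(-5 + T))/2 = T*(-5 + T)/2)
c = 48 (c = ((½)*2*(-5 + 2))*(-16) = ((½)*2*(-3))*(-16) = -3*(-16) = 48)
g(l, H) = -48 (g(l, H) = -1*48 = -48)
O = 106 (O = 475 - 369 = 106)
g(-866, -1933) - (381 + O)² = -48 - (381 + 106)² = -48 - 1*487² = -48 - 1*237169 = -48 - 237169 = -237217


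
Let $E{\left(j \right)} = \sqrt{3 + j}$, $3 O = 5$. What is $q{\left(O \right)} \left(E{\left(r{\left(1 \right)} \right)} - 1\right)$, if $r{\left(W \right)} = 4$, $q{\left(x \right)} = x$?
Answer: $- \frac{5}{3} + \frac{5 \sqrt{7}}{3} \approx 2.7429$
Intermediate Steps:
$O = \frac{5}{3}$ ($O = \frac{1}{3} \cdot 5 = \frac{5}{3} \approx 1.6667$)
$q{\left(O \right)} \left(E{\left(r{\left(1 \right)} \right)} - 1\right) = \frac{5 \left(\sqrt{3 + 4} - 1\right)}{3} = \frac{5 \left(\sqrt{7} - 1\right)}{3} = \frac{5 \left(-1 + \sqrt{7}\right)}{3} = - \frac{5}{3} + \frac{5 \sqrt{7}}{3}$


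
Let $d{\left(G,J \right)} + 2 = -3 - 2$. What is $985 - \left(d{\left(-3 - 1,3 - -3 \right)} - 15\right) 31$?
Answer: $1667$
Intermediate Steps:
$d{\left(G,J \right)} = -7$ ($d{\left(G,J \right)} = -2 - 5 = -7$)
$985 - \left(d{\left(-3 - 1,3 - -3 \right)} - 15\right) 31 = 985 - \left(-7 - 15\right) 31 = 985 - \left(-22\right) 31 = 985 - -682 = 985 + 682 = 1667$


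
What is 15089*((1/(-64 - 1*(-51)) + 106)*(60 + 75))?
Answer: 2804969655/13 ≈ 2.1577e+8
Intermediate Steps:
15089*((1/(-64 - 1*(-51)) + 106)*(60 + 75)) = 15089*((1/(-64 + 51) + 106)*135) = 15089*((1/(-13) + 106)*135) = 15089*((-1/13 + 106)*135) = 15089*((1377/13)*135) = 15089*(185895/13) = 2804969655/13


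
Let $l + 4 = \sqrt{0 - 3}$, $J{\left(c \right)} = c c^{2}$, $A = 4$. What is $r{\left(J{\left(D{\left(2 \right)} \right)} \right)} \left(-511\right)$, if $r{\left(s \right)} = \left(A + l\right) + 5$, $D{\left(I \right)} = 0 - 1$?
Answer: $-2555 - 511 i \sqrt{3} \approx -2555.0 - 885.08 i$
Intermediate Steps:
$D{\left(I \right)} = -1$ ($D{\left(I \right)} = 0 - 1 = -1$)
$J{\left(c \right)} = c^{3}$
$l = -4 + i \sqrt{3}$ ($l = -4 + \sqrt{0 - 3} = -4 + \sqrt{-3} = -4 + i \sqrt{3} \approx -4.0 + 1.732 i$)
$r{\left(s \right)} = 5 + i \sqrt{3}$ ($r{\left(s \right)} = \left(4 - \left(4 - i \sqrt{3}\right)\right) + 5 = i \sqrt{3} + 5 = 5 + i \sqrt{3}$)
$r{\left(J{\left(D{\left(2 \right)} \right)} \right)} \left(-511\right) = \left(5 + i \sqrt{3}\right) \left(-511\right) = -2555 - 511 i \sqrt{3}$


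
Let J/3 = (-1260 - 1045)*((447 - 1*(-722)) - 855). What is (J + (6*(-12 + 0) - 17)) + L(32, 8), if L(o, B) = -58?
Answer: -2171457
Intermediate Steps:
J = -2171310 (J = 3*((-1260 - 1045)*((447 - 1*(-722)) - 855)) = 3*(-2305*((447 + 722) - 855)) = 3*(-2305*(1169 - 855)) = 3*(-2305*314) = 3*(-723770) = -2171310)
(J + (6*(-12 + 0) - 17)) + L(32, 8) = (-2171310 + (6*(-12 + 0) - 17)) - 58 = (-2171310 + (6*(-12) - 17)) - 58 = (-2171310 + (-72 - 17)) - 58 = (-2171310 - 89) - 58 = -2171399 - 58 = -2171457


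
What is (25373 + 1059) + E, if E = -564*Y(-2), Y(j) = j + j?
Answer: 28688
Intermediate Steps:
Y(j) = 2*j
E = 2256 (E = -1128*(-2) = -564*(-4) = 2256)
(25373 + 1059) + E = (25373 + 1059) + 2256 = 26432 + 2256 = 28688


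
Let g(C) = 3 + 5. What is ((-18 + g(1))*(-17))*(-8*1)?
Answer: -1360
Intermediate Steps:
g(C) = 8
((-18 + g(1))*(-17))*(-8*1) = ((-18 + 8)*(-17))*(-8*1) = -10*(-17)*(-8) = 170*(-8) = -1360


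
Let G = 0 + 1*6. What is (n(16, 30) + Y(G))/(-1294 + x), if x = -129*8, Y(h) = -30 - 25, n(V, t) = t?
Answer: 25/2326 ≈ 0.010748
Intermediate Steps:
G = 6 (G = 0 + 6 = 6)
Y(h) = -55
x = -1032
(n(16, 30) + Y(G))/(-1294 + x) = (30 - 55)/(-1294 - 1032) = -25/(-2326) = -25*(-1/2326) = 25/2326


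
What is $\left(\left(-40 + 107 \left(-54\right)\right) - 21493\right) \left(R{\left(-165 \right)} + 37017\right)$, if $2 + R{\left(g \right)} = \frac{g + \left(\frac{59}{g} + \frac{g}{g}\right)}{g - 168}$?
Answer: $- \frac{55545556805434}{54945} \approx -1.0109 \cdot 10^{9}$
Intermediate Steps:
$R{\left(g \right)} = -2 + \frac{1 + g + \frac{59}{g}}{-168 + g}$ ($R{\left(g \right)} = -2 + \frac{g + \left(\frac{59}{g} + \frac{g}{g}\right)}{g - 168} = -2 + \frac{g + \left(\frac{59}{g} + 1\right)}{-168 + g} = -2 + \frac{g + \left(1 + \frac{59}{g}\right)}{-168 + g} = -2 + \frac{1 + g + \frac{59}{g}}{-168 + g}$)
$\left(\left(-40 + 107 \left(-54\right)\right) - 21493\right) \left(R{\left(-165 \right)} + 37017\right) = \left(\left(-40 + 107 \left(-54\right)\right) - 21493\right) \left(\frac{59 - \left(-165\right)^{2} + 337 \left(-165\right)}{\left(-165\right) \left(-168 - 165\right)} + 37017\right) = \left(\left(-40 - 5778\right) - 21493\right) \left(- \frac{59 - 27225 - 55605}{165 \left(-333\right)} + 37017\right) = \left(-5818 - 21493\right) \left(\left(- \frac{1}{165}\right) \left(- \frac{1}{333}\right) \left(59 - 27225 - 55605\right) + 37017\right) = - 27311 \left(\left(- \frac{1}{165}\right) \left(- \frac{1}{333}\right) \left(-82771\right) + 37017\right) = - 27311 \left(- \frac{82771}{54945} + 37017\right) = \left(-27311\right) \frac{2033816294}{54945} = - \frac{55545556805434}{54945}$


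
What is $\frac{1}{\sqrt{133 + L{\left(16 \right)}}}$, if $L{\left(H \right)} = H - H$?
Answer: $\frac{\sqrt{133}}{133} \approx 0.086711$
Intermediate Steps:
$L{\left(H \right)} = 0$
$\frac{1}{\sqrt{133 + L{\left(16 \right)}}} = \frac{1}{\sqrt{133 + 0}} = \frac{1}{\sqrt{133}} = \frac{\sqrt{133}}{133}$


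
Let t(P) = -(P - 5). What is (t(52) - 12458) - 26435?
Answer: -38940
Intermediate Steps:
t(P) = 5 - P (t(P) = -(-5 + P) = 5 - P)
(t(52) - 12458) - 26435 = ((5 - 1*52) - 12458) - 26435 = ((5 - 52) - 12458) - 26435 = (-47 - 12458) - 26435 = -12505 - 26435 = -38940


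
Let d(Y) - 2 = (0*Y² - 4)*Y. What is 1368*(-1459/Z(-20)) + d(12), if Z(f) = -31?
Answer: 1994486/31 ≈ 64338.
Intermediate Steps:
d(Y) = 2 - 4*Y (d(Y) = 2 + (0*Y² - 4)*Y = 2 + (0 - 4)*Y = 2 - 4*Y)
1368*(-1459/Z(-20)) + d(12) = 1368*(-1459/(-31)) + (2 - 4*12) = 1368*(-1459*(-1/31)) + (2 - 48) = 1368*(1459/31) - 46 = 1995912/31 - 46 = 1994486/31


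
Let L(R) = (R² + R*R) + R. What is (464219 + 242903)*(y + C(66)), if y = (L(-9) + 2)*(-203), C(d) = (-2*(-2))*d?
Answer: -22062913522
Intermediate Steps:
L(R) = R + 2*R² (L(R) = (R² + R²) + R = 2*R² + R = R + 2*R²)
C(d) = 4*d
y = -31465 (y = (-9*(1 + 2*(-9)) + 2)*(-203) = (-9*(1 - 18) + 2)*(-203) = (-9*(-17) + 2)*(-203) = (153 + 2)*(-203) = 155*(-203) = -31465)
(464219 + 242903)*(y + C(66)) = (464219 + 242903)*(-31465 + 4*66) = 707122*(-31465 + 264) = 707122*(-31201) = -22062913522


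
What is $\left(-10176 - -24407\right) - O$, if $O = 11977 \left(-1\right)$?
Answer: $26208$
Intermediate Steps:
$O = -11977$
$\left(-10176 - -24407\right) - O = \left(-10176 - -24407\right) - -11977 = \left(-10176 + 24407\right) + 11977 = 14231 + 11977 = 26208$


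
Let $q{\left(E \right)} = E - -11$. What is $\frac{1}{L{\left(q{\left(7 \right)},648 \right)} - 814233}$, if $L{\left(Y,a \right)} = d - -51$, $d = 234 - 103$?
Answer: $- \frac{1}{814051} \approx -1.2284 \cdot 10^{-6}$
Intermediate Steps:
$q{\left(E \right)} = 11 + E$ ($q{\left(E \right)} = E + 11 = 11 + E$)
$d = 131$
$L{\left(Y,a \right)} = 182$ ($L{\left(Y,a \right)} = 131 - -51 = 131 + 51 = 182$)
$\frac{1}{L{\left(q{\left(7 \right)},648 \right)} - 814233} = \frac{1}{182 - 814233} = \frac{1}{-814051} = - \frac{1}{814051}$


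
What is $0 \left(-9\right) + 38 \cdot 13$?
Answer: $494$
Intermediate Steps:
$0 \left(-9\right) + 38 \cdot 13 = 0 + 494 = 494$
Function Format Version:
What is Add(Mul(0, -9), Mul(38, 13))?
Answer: 494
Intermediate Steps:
Add(Mul(0, -9), Mul(38, 13)) = Add(0, 494) = 494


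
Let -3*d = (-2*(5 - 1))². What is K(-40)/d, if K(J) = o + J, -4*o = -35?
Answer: 375/256 ≈ 1.4648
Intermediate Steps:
o = 35/4 (o = -¼*(-35) = 35/4 ≈ 8.7500)
K(J) = 35/4 + J
d = -64/3 (d = -4*(5 - 1)²/3 = -(-2*4)²/3 = -⅓*(-8)² = -⅓*64 = -64/3 ≈ -21.333)
K(-40)/d = (35/4 - 40)/(-64/3) = -125/4*(-3/64) = 375/256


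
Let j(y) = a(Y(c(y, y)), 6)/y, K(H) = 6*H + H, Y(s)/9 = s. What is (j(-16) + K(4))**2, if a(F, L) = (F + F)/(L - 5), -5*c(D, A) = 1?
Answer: 1274641/1600 ≈ 796.65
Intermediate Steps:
c(D, A) = -1/5 (c(D, A) = -1/5*1 = -1/5)
Y(s) = 9*s
K(H) = 7*H
a(F, L) = 2*F/(-5 + L) (a(F, L) = (2*F)/(-5 + L) = 2*F/(-5 + L))
j(y) = -18/(5*y) (j(y) = (2*(9*(-1/5))/(-5 + 6))/y = (2*(-9/5)/1)/y = (2*(-9/5)*1)/y = -18/(5*y))
(j(-16) + K(4))**2 = (-18/5/(-16) + 7*4)**2 = (-18/5*(-1/16) + 28)**2 = (9/40 + 28)**2 = (1129/40)**2 = 1274641/1600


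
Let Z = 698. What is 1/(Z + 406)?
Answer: 1/1104 ≈ 0.00090580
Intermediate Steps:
1/(Z + 406) = 1/(698 + 406) = 1/1104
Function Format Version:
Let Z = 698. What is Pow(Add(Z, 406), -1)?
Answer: Rational(1, 1104) ≈ 0.00090580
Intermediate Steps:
Pow(Add(Z, 406), -1) = Pow(Add(698, 406), -1) = Pow(1104, -1) = Rational(1, 1104)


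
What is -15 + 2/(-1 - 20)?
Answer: -317/21 ≈ -15.095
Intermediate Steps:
-15 + 2/(-1 - 20) = -15 + 2/(-21) = -15 - 1/21*2 = -15 - 2/21 = -317/21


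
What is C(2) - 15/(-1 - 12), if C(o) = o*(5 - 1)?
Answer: 119/13 ≈ 9.1538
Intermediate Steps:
C(o) = 4*o (C(o) = o*4 = 4*o)
C(2) - 15/(-1 - 12) = 4*2 - 15/(-1 - 12) = 8 - 15/(-13) = 8 - 1/13*(-15) = 8 + 15/13 = 119/13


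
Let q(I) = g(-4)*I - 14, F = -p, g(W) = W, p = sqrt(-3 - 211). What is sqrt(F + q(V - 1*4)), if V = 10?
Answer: sqrt(-38 - I*sqrt(214)) ≈ 1.1659 - 6.2737*I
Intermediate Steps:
p = I*sqrt(214) (p = sqrt(-214) = I*sqrt(214) ≈ 14.629*I)
F = -I*sqrt(214) ≈ -14.629*I
q(I) = -14 - 4*I (q(I) = -4*I - 14 = -14 - 4*I)
sqrt(F + q(V - 1*4)) = sqrt(-I*sqrt(214) + (-14 - 4*(10 - 1*4))) = sqrt(-I*sqrt(214) + (-14 - 4*(10 - 4))) = sqrt(-I*sqrt(214) + (-14 - 4*6)) = sqrt(-I*sqrt(214) + (-14 - 24)) = sqrt(-I*sqrt(214) - 38) = sqrt(-38 - I*sqrt(214))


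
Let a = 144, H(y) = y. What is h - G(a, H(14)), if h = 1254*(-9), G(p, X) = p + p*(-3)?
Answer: -10998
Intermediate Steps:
G(p, X) = -2*p (G(p, X) = p - 3*p = -2*p)
h = -11286
h - G(a, H(14)) = -11286 - (-2)*144 = -11286 - 1*(-288) = -11286 + 288 = -10998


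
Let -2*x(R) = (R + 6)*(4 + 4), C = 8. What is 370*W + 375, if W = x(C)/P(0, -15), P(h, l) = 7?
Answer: -2585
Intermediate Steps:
x(R) = -24 - 4*R (x(R) = -(R + 6)*(4 + 4)/2 = -(6 + R)*8/2 = -(48 + 8*R)/2 = -24 - 4*R)
W = -8 (W = (-24 - 4*8)/7 = (-24 - 32)*(⅐) = -56*⅐ = -8)
370*W + 375 = 370*(-8) + 375 = -2960 + 375 = -2585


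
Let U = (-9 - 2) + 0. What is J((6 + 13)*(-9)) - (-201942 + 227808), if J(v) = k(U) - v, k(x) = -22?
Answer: -25717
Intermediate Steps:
U = -11 (U = -11 + 0 = -11)
J(v) = -22 - v
J((6 + 13)*(-9)) - (-201942 + 227808) = (-22 - (6 + 13)*(-9)) - (-201942 + 227808) = (-22 - 19*(-9)) - 1*25866 = (-22 - 1*(-171)) - 25866 = (-22 + 171) - 25866 = 149 - 25866 = -25717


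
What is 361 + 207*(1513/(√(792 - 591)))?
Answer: 361 + 104397*√201/67 ≈ 22452.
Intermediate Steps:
361 + 207*(1513/(√(792 - 591))) = 361 + 207*(1513/(√201)) = 361 + 207*(1513*(√201/201)) = 361 + 207*(1513*√201/201) = 361 + 104397*√201/67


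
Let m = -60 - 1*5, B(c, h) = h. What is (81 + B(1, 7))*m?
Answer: -5720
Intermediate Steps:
m = -65 (m = -60 - 5 = -65)
(81 + B(1, 7))*m = (81 + 7)*(-65) = 88*(-65) = -5720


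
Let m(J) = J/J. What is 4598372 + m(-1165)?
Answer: 4598373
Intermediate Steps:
m(J) = 1
4598372 + m(-1165) = 4598372 + 1 = 4598373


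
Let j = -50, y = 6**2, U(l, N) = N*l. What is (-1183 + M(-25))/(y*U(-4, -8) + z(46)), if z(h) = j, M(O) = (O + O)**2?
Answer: 1317/1102 ≈ 1.1951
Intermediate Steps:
M(O) = 4*O**2 (M(O) = (2*O)**2 = 4*O**2)
y = 36
z(h) = -50
(-1183 + M(-25))/(y*U(-4, -8) + z(46)) = (-1183 + 4*(-25)**2)/(36*(-8*(-4)) - 50) = (-1183 + 4*625)/(36*32 - 50) = (-1183 + 2500)/(1152 - 50) = 1317/1102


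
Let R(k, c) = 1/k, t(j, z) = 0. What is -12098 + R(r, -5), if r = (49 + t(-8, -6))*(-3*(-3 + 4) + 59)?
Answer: -33196911/2744 ≈ -12098.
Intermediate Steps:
r = 2744 (r = (49 + 0)*(-3*(-3 + 4) + 59) = 49*(-3*1 + 59) = 49*(-3 + 59) = 49*56 = 2744)
-12098 + R(r, -5) = -12098 + 1/2744 = -33196911/2744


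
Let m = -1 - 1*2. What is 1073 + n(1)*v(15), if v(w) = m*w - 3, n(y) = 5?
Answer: 833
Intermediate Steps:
m = -3 (m = -1 - 2 = -3)
v(w) = -3 - 3*w (v(w) = -3*w - 3 = -3 - 3*w)
1073 + n(1)*v(15) = 1073 + 5*(-3 - 3*15) = 1073 + 5*(-3 - 45) = 1073 + 5*(-48) = 1073 - 240 = 833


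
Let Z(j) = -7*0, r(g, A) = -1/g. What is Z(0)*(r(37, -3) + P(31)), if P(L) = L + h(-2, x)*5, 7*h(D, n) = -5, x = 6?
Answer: 0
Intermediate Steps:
h(D, n) = -5/7 (h(D, n) = (⅐)*(-5) = -5/7)
Z(j) = 0
P(L) = -25/7 + L (P(L) = L - 5/7*5 = L - 25/7 = -25/7 + L)
Z(0)*(r(37, -3) + P(31)) = 0*(-1/37 + (-25/7 + 31)) = 0*(-1*1/37 + 192/7) = 0*(-1/37 + 192/7) = 0*(7097/259) = 0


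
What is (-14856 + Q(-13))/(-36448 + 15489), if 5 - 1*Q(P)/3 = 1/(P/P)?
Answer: 14844/20959 ≈ 0.70824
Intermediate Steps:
Q(P) = 12 (Q(P) = 15 - 3/(P/P) = 15 - 3/1 = 15 - 3*1 = 15 - 3 = 12)
(-14856 + Q(-13))/(-36448 + 15489) = (-14856 + 12)/(-36448 + 15489) = -14844/(-20959) = -14844*(-1/20959) = 14844/20959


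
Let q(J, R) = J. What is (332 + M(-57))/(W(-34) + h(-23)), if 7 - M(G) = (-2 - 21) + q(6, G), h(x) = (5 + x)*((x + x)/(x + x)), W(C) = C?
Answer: -89/13 ≈ -6.8462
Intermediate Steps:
h(x) = 5 + x (h(x) = (5 + x)*((2*x)/((2*x))) = (5 + x)*((2*x)*(1/(2*x))) = (5 + x)*1 = 5 + x)
M(G) = 24 (M(G) = 7 - ((-2 - 21) + 6) = 7 - (-23 + 6) = 7 - 1*(-17) = 7 + 17 = 24)
(332 + M(-57))/(W(-34) + h(-23)) = (332 + 24)/(-34 + (5 - 23)) = 356/(-34 - 18) = 356/(-52) = 356*(-1/52) = -89/13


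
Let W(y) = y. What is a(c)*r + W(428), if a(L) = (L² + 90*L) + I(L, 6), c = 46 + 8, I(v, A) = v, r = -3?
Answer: -23062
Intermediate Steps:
c = 54
a(L) = L² + 91*L (a(L) = (L² + 90*L) + L = L² + 91*L)
a(c)*r + W(428) = (54*(91 + 54))*(-3) + 428 = (54*145)*(-3) + 428 = 7830*(-3) + 428 = -23490 + 428 = -23062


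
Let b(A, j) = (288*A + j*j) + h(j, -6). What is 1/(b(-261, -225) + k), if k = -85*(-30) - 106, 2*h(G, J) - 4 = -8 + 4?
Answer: -1/22099 ≈ -4.5251e-5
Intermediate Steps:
h(G, J) = 0 (h(G, J) = 2 + (-8 + 4)/2 = 2 + (½)*(-4) = 2 - 2 = 0)
b(A, j) = j² + 288*A (b(A, j) = (288*A + j*j) + 0 = (288*A + j²) + 0 = (j² + 288*A) + 0 = j² + 288*A)
k = 2444 (k = 2550 - 106 = 2444)
1/(b(-261, -225) + k) = 1/(((-225)² + 288*(-261)) + 2444) = 1/((50625 - 75168) + 2444) = 1/(-24543 + 2444) = 1/(-22099) = -1/22099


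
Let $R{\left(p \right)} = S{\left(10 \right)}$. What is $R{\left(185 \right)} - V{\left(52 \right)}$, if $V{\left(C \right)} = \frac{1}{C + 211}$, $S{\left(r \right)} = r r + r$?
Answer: $\frac{28929}{263} \approx 110.0$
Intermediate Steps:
$S{\left(r \right)} = r + r^{2}$ ($S{\left(r \right)} = r^{2} + r = r + r^{2}$)
$R{\left(p \right)} = 110$ ($R{\left(p \right)} = 10 \left(1 + 10\right) = 10 \cdot 11 = 110$)
$V{\left(C \right)} = \frac{1}{211 + C}$
$R{\left(185 \right)} - V{\left(52 \right)} = 110 - \frac{1}{211 + 52} = 110 - \frac{1}{263} = \frac{28929}{263}$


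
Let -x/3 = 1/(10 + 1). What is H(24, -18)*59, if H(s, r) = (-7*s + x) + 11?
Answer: -102070/11 ≈ -9279.1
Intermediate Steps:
x = -3/11 (x = -3/(10 + 1) = -3/11 ≈ -0.27273)
H(s, r) = 118/11 - 7*s (H(s, r) = (-7*s - 3/11) + 11 = (-3/11 - 7*s) + 11 = 118/11 - 7*s)
H(24, -18)*59 = (118/11 - 7*24)*59 = (118/11 - 168)*59 = -1730/11*59 = -102070/11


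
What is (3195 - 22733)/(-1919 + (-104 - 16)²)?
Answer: -19538/12481 ≈ -1.5654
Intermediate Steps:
(3195 - 22733)/(-1919 + (-104 - 16)²) = -19538/(-1919 + (-120)²) = -19538/(-1919 + 14400) = -19538/12481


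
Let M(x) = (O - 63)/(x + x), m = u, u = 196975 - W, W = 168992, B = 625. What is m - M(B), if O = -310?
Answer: 34979123/1250 ≈ 27983.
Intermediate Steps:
u = 27983 (u = 196975 - 1*168992 = 196975 - 168992 = 27983)
m = 27983
M(x) = -373/(2*x) (M(x) = (-310 - 63)/(x + x) = -373*1/(2*x) = -373/(2*x))
m - M(B) = 27983 - (-373)/(2*625) = 27983 - 1*(-373/1250) = 27983 + 373/1250 = 34979123/1250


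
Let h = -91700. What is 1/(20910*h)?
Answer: -1/1917447000 ≈ -5.2153e-10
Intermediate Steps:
1/(20910*h) = 1/(20910*(-91700)) = (1/20910)*(-1/91700) = -1/1917447000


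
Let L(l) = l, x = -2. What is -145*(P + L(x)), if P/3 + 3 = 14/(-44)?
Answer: 38135/22 ≈ 1733.4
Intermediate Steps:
P = -219/22 (P = -9 + 3*(14/(-44)) = -9 + 3*(14*(-1/44)) = -9 + 3*(-7/22) = -9 - 21/22 = -219/22 ≈ -9.9545)
-145*(P + L(x)) = -145*(-219/22 - 2) = -145*(-263/22) = 38135/22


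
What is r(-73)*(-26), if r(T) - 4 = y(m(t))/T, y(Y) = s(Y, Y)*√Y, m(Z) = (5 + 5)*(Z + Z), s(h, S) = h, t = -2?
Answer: -104 - 2080*I*√10/73 ≈ -104.0 - 90.103*I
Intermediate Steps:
m(Z) = 20*Z (m(Z) = 10*(2*Z) = 20*Z)
y(Y) = Y^(3/2) (y(Y) = Y*√Y = Y^(3/2))
r(T) = 4 - 80*I*√10/T (r(T) = 4 + (20*(-2))^(3/2)/T = 4 + (-40)^(3/2)/T = 4 + (-80*I*√10)/T = 4 - 80*I*√10/T)
r(-73)*(-26) = (4 - 80*I*√10/(-73))*(-26) = (4 - 80*I*√10*(-1/73))*(-26) = (4 + 80*I*√10/73)*(-26) = -104 - 2080*I*√10/73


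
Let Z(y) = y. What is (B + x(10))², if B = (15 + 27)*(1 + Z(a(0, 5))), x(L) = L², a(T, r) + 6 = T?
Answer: 12100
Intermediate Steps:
a(T, r) = -6 + T
B = -210 (B = (15 + 27)*(1 + (-6 + 0)) = 42*(1 - 6) = 42*(-5) = -210)
(B + x(10))² = (-210 + 10²)² = (-210 + 100)² = (-110)² = 12100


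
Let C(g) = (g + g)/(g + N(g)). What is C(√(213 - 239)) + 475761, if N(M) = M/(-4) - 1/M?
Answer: 19506305/41 ≈ 4.7576e+5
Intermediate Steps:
N(M) = -1/M - M/4 (N(M) = M*(-¼) - 1/M = -M/4 - 1/M = -1/M - M/4)
C(g) = 2*g/(-1/g + 3*g/4) (C(g) = (g + g)/(g + (-1/g - g/4)) = (2*g)/(-1/g + 3*g/4) = 2*g/(-1/g + 3*g/4))
C(√(213 - 239)) + 475761 = 8*(√(213 - 239))²/(-4 + 3*(√(213 - 239))²) + 475761 = 8*(√(-26))²/(-4 + 3*(√(-26))²) + 475761 = 8*(I*√26)²/(-4 + 3*(I*√26)²) + 475761 = 8*(-26)/(-4 + 3*(-26)) + 475761 = 8*(-26)/(-4 - 78) + 475761 = 8*(-26)/(-82) + 475761 = 8*(-26)*(-1/82) + 475761 = 104/41 + 475761 = 19506305/41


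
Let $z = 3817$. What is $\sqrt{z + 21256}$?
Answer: $\sqrt{25073} \approx 158.34$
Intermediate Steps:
$\sqrt{z + 21256} = \sqrt{3817 + 21256} = \sqrt{25073}$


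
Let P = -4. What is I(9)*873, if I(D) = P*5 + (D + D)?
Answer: -1746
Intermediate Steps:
I(D) = -20 + 2*D (I(D) = -4*5 + (D + D) = -20 + 2*D)
I(9)*873 = (-20 + 2*9)*873 = (-20 + 18)*873 = -2*873 = -1746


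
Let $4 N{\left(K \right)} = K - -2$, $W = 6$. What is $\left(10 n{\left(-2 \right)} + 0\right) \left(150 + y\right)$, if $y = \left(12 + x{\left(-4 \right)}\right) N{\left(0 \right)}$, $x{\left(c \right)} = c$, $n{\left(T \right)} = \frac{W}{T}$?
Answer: $-4620$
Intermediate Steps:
$n{\left(T \right)} = \frac{6}{T}$
$N{\left(K \right)} = \frac{1}{2} + \frac{K}{4}$ ($N{\left(K \right)} = \frac{K - -2}{4} = \frac{K + 2}{4} = \frac{2 + K}{4} = \frac{1}{2} + \frac{K}{4}$)
$y = 4$ ($y = \left(12 - 4\right) \left(\frac{1}{2} + \frac{1}{4} \cdot 0\right) = 8 \left(\frac{1}{2} + 0\right) = 8 \cdot \frac{1}{2} = 4$)
$\left(10 n{\left(-2 \right)} + 0\right) \left(150 + y\right) = \left(10 \frac{6}{-2} + 0\right) \left(150 + 4\right) = \left(10 \cdot 6 \left(- \frac{1}{2}\right) + 0\right) 154 = \left(10 \left(-3\right) + 0\right) 154 = \left(-30 + 0\right) 154 = \left(-30\right) 154 = -4620$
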